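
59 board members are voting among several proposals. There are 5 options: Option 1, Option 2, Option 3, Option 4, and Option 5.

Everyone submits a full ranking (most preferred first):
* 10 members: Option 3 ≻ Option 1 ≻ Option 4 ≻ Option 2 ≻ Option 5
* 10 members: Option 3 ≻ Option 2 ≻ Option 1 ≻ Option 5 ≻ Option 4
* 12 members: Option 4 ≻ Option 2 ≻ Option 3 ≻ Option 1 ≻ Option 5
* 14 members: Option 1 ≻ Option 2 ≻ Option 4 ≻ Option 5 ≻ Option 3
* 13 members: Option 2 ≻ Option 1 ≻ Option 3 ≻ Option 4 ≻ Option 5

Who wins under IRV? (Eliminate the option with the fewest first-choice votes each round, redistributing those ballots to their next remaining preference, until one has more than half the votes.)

Round 1: Option 1 14, Option 2 13, Option 3 20, Option 4 12, Option 5 0. Option 5 eliminated.
Round 2: Option 1 14, Option 2 13, Option 3 20, Option 4 12. Option 4 eliminated.
Round 3: Option 1 14, Option 2 25, Option 3 20. Option 1 eliminated.
Round 4: Option 2 39, Option 3 20. Option 2 has a majority (≥30).

Option 2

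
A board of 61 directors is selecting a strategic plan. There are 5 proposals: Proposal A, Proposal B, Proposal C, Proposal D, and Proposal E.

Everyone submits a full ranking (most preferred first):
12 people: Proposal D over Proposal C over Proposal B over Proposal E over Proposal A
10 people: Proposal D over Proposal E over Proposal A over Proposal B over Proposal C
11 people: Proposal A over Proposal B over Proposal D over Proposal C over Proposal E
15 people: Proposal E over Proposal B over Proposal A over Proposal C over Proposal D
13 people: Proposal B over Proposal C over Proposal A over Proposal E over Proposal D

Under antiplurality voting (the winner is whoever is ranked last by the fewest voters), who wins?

Last-place votes: Proposal A 12, Proposal B 0, Proposal C 10, Proposal D 28, Proposal E 11.

Proposal B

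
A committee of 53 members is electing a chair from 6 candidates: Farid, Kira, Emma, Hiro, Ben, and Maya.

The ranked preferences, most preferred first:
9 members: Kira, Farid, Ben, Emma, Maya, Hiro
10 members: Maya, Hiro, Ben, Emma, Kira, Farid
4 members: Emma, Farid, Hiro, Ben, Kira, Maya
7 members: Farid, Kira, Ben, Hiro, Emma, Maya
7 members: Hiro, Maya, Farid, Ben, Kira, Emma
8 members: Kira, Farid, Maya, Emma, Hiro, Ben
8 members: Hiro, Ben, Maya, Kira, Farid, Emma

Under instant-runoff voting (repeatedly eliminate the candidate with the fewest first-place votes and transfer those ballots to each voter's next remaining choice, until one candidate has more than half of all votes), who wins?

Hiro

Round 1: Farid 7, Kira 17, Emma 4, Hiro 15, Ben 0, Maya 10. Ben eliminated.
Round 2: Farid 7, Kira 17, Emma 4, Hiro 15, Maya 10. Emma eliminated.
Round 3: Farid 11, Kira 17, Hiro 15, Maya 10. Maya eliminated.
Round 4: Farid 11, Kira 17, Hiro 25. Farid eliminated.
Round 5: Kira 24, Hiro 29. Hiro has a majority (≥27).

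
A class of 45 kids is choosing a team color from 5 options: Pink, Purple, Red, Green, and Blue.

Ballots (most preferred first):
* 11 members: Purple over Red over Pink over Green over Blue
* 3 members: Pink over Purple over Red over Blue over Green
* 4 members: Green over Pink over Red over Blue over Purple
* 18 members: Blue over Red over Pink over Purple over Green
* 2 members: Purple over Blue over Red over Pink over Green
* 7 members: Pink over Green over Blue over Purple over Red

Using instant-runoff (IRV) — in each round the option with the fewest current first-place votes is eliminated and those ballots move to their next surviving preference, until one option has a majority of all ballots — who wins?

Pink

Round 1: Pink 10, Purple 13, Red 0, Green 4, Blue 18. Red eliminated.
Round 2: Pink 10, Purple 13, Green 4, Blue 18. Green eliminated.
Round 3: Pink 14, Purple 13, Blue 18. Purple eliminated.
Round 4: Pink 25, Blue 20. Pink has a majority (≥23).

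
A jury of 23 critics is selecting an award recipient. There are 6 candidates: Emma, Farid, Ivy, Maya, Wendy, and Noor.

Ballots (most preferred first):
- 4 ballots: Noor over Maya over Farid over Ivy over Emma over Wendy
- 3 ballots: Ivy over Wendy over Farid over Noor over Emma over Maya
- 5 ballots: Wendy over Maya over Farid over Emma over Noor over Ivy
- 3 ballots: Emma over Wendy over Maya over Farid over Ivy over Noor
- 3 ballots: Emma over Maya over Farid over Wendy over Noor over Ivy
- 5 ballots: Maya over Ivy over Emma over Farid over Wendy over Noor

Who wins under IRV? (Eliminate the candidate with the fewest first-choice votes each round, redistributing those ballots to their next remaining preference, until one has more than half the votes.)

Round 1: Emma 6, Farid 0, Ivy 3, Maya 5, Wendy 5, Noor 4. Farid eliminated.
Round 2: Emma 6, Ivy 3, Maya 5, Wendy 5, Noor 4. Ivy eliminated.
Round 3: Emma 6, Maya 5, Wendy 8, Noor 4. Noor eliminated.
Round 4: Emma 6, Maya 9, Wendy 8. Emma eliminated.
Round 5: Maya 12, Wendy 11. Maya has a majority (≥12).

Maya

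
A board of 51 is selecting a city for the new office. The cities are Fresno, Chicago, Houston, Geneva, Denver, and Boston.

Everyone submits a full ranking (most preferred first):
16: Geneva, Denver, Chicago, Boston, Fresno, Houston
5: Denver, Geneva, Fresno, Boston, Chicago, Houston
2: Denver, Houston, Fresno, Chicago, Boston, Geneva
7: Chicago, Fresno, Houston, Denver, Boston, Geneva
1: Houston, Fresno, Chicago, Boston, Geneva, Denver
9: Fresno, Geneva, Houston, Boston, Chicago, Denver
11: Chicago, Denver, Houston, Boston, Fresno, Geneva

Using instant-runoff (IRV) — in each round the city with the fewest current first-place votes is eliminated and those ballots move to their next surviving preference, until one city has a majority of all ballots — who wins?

Geneva

Round 1: Fresno 9, Chicago 18, Houston 1, Geneva 16, Denver 7, Boston 0. Boston eliminated.
Round 2: Fresno 9, Chicago 18, Houston 1, Geneva 16, Denver 7. Houston eliminated.
Round 3: Fresno 10, Chicago 18, Geneva 16, Denver 7. Denver eliminated.
Round 4: Fresno 12, Chicago 18, Geneva 21. Fresno eliminated.
Round 5: Chicago 21, Geneva 30. Geneva has a majority (≥26).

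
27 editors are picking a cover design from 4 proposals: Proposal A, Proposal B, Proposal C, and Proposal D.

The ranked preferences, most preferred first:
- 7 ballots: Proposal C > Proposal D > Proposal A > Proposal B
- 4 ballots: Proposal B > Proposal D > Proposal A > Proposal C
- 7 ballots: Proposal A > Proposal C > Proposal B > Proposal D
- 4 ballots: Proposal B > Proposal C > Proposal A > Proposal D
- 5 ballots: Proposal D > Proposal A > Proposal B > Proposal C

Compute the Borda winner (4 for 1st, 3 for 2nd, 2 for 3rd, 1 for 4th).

Proposal A: 7×2 + 4×2 + 7×4 + 4×2 + 5×3 = 73
Proposal B: 7×1 + 4×4 + 7×2 + 4×4 + 5×2 = 63
Proposal C: 7×4 + 4×1 + 7×3 + 4×3 + 5×1 = 70
Proposal D: 7×3 + 4×3 + 7×1 + 4×1 + 5×4 = 64

Proposal A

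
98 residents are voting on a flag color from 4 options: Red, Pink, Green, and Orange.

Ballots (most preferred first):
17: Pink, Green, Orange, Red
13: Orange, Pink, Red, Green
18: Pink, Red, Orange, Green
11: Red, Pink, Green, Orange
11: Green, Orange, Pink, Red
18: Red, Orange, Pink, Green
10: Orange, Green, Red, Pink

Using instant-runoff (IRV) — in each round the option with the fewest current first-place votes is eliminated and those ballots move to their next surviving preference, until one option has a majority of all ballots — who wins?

Orange

Round 1: Red 29, Pink 35, Green 11, Orange 23. Green eliminated.
Round 2: Red 29, Pink 35, Orange 34. Red eliminated.
Round 3: Pink 46, Orange 52. Orange has a majority (≥50).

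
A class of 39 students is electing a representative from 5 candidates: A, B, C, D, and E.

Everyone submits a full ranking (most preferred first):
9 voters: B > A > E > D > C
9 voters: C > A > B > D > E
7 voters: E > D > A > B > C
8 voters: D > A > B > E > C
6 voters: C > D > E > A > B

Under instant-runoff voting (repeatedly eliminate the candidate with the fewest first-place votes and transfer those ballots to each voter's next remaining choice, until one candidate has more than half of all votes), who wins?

Round 1: A 0, B 9, C 15, D 8, E 7. A eliminated.
Round 2: B 9, C 15, D 8, E 7. E eliminated.
Round 3: B 9, C 15, D 15. B eliminated.
Round 4: C 15, D 24. D has a majority (≥20).

D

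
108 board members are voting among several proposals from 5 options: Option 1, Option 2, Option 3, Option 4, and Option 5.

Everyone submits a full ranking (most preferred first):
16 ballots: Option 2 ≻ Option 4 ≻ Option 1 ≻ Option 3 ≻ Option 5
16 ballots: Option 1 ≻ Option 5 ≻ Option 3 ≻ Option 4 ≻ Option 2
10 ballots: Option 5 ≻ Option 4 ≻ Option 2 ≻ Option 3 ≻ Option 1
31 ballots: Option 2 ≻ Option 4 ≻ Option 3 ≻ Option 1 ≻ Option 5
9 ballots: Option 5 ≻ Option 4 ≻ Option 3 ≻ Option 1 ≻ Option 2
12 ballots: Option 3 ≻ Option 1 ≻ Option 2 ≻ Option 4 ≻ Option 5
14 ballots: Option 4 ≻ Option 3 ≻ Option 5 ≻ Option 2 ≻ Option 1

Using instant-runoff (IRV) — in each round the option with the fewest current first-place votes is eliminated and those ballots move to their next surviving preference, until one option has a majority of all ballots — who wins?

Option 2

Round 1: Option 1 16, Option 2 47, Option 3 12, Option 4 14, Option 5 19. Option 3 eliminated.
Round 2: Option 1 28, Option 2 47, Option 4 14, Option 5 19. Option 4 eliminated.
Round 3: Option 1 28, Option 2 47, Option 5 33. Option 1 eliminated.
Round 4: Option 2 59, Option 5 49. Option 2 has a majority (≥55).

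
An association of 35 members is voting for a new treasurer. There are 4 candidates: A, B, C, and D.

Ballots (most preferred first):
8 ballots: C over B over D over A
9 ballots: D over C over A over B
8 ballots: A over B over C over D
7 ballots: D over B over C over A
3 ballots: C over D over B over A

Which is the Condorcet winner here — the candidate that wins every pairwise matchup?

C vs A: 27–8
C vs B: 20–15
C vs D: 19–16
C beats every other candidate.

C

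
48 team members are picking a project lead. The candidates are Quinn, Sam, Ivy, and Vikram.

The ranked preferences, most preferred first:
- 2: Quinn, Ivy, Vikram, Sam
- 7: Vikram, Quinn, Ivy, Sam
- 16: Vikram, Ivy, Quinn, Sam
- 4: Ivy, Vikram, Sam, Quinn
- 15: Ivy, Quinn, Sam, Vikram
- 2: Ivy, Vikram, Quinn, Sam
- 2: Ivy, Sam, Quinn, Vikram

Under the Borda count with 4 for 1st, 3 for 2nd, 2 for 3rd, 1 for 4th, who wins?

Quinn: 2×4 + 7×3 + 16×2 + 4×1 + 15×3 + 2×2 + 2×2 = 118
Sam: 2×1 + 7×1 + 16×1 + 4×2 + 15×2 + 2×1 + 2×3 = 71
Ivy: 2×3 + 7×2 + 16×3 + 4×4 + 15×4 + 2×4 + 2×4 = 160
Vikram: 2×2 + 7×4 + 16×4 + 4×3 + 15×1 + 2×3 + 2×1 = 131

Ivy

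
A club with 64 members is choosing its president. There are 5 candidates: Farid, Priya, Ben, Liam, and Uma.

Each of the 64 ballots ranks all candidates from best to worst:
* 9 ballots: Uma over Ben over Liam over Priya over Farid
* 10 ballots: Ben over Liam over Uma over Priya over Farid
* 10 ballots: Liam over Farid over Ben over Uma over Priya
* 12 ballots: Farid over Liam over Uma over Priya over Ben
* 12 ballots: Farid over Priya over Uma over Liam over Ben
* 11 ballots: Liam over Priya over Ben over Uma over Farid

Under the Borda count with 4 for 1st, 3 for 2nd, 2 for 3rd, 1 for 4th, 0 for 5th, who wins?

Farid: 9×0 + 10×0 + 10×3 + 12×4 + 12×4 + 11×0 = 126
Priya: 9×1 + 10×1 + 10×0 + 12×1 + 12×3 + 11×3 = 100
Ben: 9×3 + 10×4 + 10×2 + 12×0 + 12×0 + 11×2 = 109
Liam: 9×2 + 10×3 + 10×4 + 12×3 + 12×1 + 11×4 = 180
Uma: 9×4 + 10×2 + 10×1 + 12×2 + 12×2 + 11×1 = 125

Liam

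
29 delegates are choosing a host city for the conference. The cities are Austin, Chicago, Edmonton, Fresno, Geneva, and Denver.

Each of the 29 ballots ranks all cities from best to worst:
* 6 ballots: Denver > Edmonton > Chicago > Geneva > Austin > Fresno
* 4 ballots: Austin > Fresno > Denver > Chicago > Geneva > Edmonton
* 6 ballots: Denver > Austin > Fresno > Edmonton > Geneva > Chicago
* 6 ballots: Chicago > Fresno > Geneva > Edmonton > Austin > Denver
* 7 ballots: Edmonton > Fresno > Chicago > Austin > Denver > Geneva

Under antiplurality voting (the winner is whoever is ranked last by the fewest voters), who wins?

Last-place votes: Austin 0, Chicago 6, Edmonton 4, Fresno 6, Geneva 7, Denver 6.

Austin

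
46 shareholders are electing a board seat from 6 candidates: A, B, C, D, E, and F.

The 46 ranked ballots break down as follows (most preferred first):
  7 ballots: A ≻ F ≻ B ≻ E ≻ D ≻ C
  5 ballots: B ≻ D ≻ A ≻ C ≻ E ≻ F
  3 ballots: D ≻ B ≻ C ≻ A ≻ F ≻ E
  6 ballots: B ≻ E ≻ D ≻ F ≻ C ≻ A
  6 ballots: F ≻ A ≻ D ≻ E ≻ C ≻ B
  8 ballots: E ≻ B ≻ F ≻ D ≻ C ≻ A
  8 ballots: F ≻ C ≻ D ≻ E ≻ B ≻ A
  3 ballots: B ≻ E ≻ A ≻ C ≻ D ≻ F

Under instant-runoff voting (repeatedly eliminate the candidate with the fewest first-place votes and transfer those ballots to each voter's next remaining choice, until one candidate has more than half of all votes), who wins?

B

Round 1: A 7, B 14, C 0, D 3, E 8, F 14. C eliminated.
Round 2: A 7, B 14, D 3, E 8, F 14. D eliminated.
Round 3: A 7, B 17, E 8, F 14. A eliminated.
Round 4: B 17, E 8, F 21. E eliminated.
Round 5: B 25, F 21. B has a majority (≥24).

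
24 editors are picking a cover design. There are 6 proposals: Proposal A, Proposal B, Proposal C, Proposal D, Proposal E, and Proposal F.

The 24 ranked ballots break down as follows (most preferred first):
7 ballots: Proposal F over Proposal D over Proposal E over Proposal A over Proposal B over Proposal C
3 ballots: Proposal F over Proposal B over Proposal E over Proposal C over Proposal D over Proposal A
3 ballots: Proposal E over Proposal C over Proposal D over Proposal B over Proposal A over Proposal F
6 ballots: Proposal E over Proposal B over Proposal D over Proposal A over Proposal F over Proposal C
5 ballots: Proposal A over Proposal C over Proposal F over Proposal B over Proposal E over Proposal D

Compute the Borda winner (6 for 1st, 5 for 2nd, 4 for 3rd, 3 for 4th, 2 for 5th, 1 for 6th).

Proposal E

Proposal A: 7×3 + 3×1 + 3×2 + 6×3 + 5×6 = 78
Proposal B: 7×2 + 3×5 + 3×3 + 6×5 + 5×3 = 83
Proposal C: 7×1 + 3×3 + 3×5 + 6×1 + 5×5 = 62
Proposal D: 7×5 + 3×2 + 3×4 + 6×4 + 5×1 = 82
Proposal E: 7×4 + 3×4 + 3×6 + 6×6 + 5×2 = 104
Proposal F: 7×6 + 3×6 + 3×1 + 6×2 + 5×4 = 95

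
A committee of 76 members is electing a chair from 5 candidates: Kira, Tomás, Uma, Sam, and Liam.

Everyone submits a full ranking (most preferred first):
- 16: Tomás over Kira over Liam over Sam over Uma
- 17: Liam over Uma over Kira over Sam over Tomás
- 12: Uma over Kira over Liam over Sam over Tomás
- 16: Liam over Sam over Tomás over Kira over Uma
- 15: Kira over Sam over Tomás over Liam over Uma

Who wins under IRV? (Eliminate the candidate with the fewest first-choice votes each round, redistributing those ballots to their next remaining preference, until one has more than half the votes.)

Round 1: Kira 15, Tomás 16, Uma 12, Sam 0, Liam 33. Sam eliminated.
Round 2: Kira 15, Tomás 16, Uma 12, Liam 33. Uma eliminated.
Round 3: Kira 27, Tomás 16, Liam 33. Tomás eliminated.
Round 4: Kira 43, Liam 33. Kira has a majority (≥39).

Kira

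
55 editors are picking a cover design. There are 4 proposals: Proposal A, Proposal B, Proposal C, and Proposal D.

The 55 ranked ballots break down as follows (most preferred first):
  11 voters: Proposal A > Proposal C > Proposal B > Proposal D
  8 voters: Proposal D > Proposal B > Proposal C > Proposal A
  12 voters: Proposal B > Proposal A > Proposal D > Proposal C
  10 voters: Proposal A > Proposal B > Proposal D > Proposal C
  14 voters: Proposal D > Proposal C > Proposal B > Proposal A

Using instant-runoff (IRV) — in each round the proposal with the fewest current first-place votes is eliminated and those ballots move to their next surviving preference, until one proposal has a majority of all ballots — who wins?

Round 1: Proposal A 21, Proposal B 12, Proposal C 0, Proposal D 22. Proposal C eliminated.
Round 2: Proposal A 21, Proposal B 12, Proposal D 22. Proposal B eliminated.
Round 3: Proposal A 33, Proposal D 22. Proposal A has a majority (≥28).

Proposal A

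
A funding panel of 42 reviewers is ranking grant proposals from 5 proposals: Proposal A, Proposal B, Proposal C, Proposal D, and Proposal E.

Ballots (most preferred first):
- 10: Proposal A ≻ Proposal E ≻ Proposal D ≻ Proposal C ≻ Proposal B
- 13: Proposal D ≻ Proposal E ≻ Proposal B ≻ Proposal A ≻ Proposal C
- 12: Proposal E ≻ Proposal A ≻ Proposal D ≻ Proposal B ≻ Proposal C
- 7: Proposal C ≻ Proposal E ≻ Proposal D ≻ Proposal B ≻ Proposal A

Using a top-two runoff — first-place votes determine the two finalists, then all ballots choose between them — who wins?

Round 1 first-place votes: Proposal A 10, Proposal B 0, Proposal C 7, Proposal D 13, Proposal E 12. Proposal D and Proposal E advance.
Runoff: Proposal D is ranked above Proposal E on 13 ballots, Proposal E above Proposal D on 29.

Proposal E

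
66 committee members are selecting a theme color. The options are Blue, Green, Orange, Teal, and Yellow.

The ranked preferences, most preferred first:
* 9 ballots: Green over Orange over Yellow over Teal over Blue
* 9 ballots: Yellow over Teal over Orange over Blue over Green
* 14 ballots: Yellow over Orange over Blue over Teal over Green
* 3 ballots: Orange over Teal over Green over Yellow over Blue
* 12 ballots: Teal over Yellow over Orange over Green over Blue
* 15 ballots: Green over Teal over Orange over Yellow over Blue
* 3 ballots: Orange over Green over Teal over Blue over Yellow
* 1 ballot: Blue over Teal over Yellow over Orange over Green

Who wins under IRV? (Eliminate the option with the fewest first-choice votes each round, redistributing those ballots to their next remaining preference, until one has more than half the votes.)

Yellow

Round 1: Blue 1, Green 24, Orange 6, Teal 12, Yellow 23. Blue eliminated.
Round 2: Green 24, Orange 6, Teal 13, Yellow 23. Orange eliminated.
Round 3: Green 27, Teal 16, Yellow 23. Teal eliminated.
Round 4: Green 30, Yellow 36. Yellow has a majority (≥34).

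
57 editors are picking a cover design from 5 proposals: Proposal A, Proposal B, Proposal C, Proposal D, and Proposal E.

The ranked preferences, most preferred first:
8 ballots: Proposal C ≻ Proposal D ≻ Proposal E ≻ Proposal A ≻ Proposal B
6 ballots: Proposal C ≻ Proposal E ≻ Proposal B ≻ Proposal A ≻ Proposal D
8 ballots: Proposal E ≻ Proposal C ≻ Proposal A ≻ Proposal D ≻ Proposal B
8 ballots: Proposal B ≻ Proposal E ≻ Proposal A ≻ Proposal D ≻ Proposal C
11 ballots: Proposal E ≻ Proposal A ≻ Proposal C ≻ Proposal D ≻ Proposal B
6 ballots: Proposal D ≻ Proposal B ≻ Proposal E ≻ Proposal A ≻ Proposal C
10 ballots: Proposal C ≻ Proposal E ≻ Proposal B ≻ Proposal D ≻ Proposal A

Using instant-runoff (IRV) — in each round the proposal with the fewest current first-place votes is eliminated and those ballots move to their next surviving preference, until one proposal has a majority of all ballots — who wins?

Proposal E

Round 1: Proposal A 0, Proposal B 8, Proposal C 24, Proposal D 6, Proposal E 19. Proposal A eliminated.
Round 2: Proposal B 8, Proposal C 24, Proposal D 6, Proposal E 19. Proposal D eliminated.
Round 3: Proposal B 14, Proposal C 24, Proposal E 19. Proposal B eliminated.
Round 4: Proposal C 24, Proposal E 33. Proposal E has a majority (≥29).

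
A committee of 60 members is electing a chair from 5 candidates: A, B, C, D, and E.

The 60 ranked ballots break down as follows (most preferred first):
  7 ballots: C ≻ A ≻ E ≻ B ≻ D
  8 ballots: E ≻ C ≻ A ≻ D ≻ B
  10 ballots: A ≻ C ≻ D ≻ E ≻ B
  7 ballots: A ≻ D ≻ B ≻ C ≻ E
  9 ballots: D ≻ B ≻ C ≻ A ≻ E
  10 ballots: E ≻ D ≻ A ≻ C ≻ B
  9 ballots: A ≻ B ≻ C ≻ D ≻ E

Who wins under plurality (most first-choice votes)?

A

First-place votes: A 26, B 0, C 7, D 9, E 18.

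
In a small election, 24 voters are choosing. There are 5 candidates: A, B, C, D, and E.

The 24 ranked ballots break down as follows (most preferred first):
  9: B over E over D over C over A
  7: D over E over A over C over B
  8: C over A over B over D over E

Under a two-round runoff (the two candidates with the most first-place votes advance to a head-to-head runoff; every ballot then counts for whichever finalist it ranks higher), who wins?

Round 1 first-place votes: A 0, B 9, C 8, D 7, E 0. B and C advance.
Runoff: B is ranked above C on 9 ballots, C above B on 15.

C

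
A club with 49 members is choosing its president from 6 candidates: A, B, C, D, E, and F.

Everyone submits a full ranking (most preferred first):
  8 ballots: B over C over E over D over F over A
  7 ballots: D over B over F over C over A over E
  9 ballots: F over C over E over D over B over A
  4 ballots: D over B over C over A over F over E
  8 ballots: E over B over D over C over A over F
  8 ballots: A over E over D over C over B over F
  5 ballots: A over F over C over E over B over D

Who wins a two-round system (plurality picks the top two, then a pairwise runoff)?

Round 1 first-place votes: A 13, B 8, C 0, D 11, E 8, F 9. A and D advance.
Runoff: A is ranked above D on 13 ballots, D above A on 36.

D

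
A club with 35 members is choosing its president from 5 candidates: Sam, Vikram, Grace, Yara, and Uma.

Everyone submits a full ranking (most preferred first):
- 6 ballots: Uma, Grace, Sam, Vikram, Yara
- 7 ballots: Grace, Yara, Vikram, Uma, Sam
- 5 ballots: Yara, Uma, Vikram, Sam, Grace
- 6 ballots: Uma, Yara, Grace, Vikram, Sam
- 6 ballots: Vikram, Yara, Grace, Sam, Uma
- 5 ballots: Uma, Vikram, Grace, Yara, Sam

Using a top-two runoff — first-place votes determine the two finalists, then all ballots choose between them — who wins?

Round 1 first-place votes: Sam 0, Vikram 6, Grace 7, Yara 5, Uma 17. Uma and Grace advance.
Runoff: Uma is ranked above Grace on 22 ballots, Grace above Uma on 13.

Uma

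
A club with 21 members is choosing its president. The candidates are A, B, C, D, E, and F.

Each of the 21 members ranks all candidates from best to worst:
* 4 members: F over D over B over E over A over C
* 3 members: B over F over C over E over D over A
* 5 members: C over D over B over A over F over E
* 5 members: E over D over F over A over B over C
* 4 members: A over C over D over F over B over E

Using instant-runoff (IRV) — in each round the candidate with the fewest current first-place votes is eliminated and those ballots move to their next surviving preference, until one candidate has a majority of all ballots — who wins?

F

Round 1: A 4, B 3, C 5, D 0, E 5, F 4. D eliminated.
Round 2: A 4, B 3, C 5, E 5, F 4. B eliminated.
Round 3: A 4, C 5, E 5, F 7. A eliminated.
Round 4: C 9, E 5, F 7. E eliminated.
Round 5: C 9, F 12. F has a majority (≥11).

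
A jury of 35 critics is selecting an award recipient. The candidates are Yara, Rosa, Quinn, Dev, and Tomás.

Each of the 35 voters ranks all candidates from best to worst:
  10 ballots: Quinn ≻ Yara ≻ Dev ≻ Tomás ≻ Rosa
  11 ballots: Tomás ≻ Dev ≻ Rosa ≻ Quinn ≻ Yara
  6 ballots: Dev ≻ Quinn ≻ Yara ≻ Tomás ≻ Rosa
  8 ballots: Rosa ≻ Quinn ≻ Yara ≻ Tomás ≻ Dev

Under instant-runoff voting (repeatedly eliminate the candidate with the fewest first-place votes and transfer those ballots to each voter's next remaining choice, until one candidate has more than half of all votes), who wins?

Quinn

Round 1: Yara 0, Rosa 8, Quinn 10, Dev 6, Tomás 11. Yara eliminated.
Round 2: Rosa 8, Quinn 10, Dev 6, Tomás 11. Dev eliminated.
Round 3: Rosa 8, Quinn 16, Tomás 11. Rosa eliminated.
Round 4: Quinn 24, Tomás 11. Quinn has a majority (≥18).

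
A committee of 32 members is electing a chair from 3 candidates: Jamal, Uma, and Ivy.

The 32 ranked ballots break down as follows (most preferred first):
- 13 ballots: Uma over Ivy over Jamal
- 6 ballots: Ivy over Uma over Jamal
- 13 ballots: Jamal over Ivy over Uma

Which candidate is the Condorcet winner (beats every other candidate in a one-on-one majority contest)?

Ivy

Ivy vs Jamal: 19–13
Ivy vs Uma: 19–13
Ivy beats every other candidate.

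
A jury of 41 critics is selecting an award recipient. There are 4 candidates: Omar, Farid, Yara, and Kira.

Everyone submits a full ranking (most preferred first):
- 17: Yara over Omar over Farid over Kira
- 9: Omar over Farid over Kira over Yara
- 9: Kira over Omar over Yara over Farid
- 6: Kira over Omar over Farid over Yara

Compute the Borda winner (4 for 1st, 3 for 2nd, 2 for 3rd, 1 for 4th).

Omar

Omar: 17×3 + 9×4 + 9×3 + 6×3 = 132
Farid: 17×2 + 9×3 + 9×1 + 6×2 = 82
Yara: 17×4 + 9×1 + 9×2 + 6×1 = 101
Kira: 17×1 + 9×2 + 9×4 + 6×4 = 95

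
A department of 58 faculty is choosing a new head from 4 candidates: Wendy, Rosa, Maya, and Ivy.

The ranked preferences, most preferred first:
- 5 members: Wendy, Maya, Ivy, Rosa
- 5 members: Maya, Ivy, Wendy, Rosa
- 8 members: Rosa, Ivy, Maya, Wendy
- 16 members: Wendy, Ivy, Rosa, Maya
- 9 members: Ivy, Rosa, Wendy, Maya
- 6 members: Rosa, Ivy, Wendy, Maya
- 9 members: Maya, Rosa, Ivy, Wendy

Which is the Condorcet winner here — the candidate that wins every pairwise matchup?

Ivy

Ivy vs Wendy: 37–21
Ivy vs Rosa: 35–23
Ivy vs Maya: 39–19
Ivy beats every other candidate.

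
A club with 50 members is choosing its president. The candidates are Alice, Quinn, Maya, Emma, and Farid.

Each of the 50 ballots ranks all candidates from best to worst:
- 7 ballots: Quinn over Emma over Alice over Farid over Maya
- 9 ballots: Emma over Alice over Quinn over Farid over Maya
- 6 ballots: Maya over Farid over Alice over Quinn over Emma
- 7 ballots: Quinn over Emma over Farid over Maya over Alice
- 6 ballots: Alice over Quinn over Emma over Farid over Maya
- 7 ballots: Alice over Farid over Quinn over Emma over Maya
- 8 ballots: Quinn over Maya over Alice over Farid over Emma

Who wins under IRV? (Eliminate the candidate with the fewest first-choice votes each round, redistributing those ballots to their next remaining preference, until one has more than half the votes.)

Alice

Round 1: Alice 13, Quinn 22, Maya 6, Emma 9, Farid 0. Farid eliminated.
Round 2: Alice 13, Quinn 22, Maya 6, Emma 9. Maya eliminated.
Round 3: Alice 19, Quinn 22, Emma 9. Emma eliminated.
Round 4: Alice 28, Quinn 22. Alice has a majority (≥26).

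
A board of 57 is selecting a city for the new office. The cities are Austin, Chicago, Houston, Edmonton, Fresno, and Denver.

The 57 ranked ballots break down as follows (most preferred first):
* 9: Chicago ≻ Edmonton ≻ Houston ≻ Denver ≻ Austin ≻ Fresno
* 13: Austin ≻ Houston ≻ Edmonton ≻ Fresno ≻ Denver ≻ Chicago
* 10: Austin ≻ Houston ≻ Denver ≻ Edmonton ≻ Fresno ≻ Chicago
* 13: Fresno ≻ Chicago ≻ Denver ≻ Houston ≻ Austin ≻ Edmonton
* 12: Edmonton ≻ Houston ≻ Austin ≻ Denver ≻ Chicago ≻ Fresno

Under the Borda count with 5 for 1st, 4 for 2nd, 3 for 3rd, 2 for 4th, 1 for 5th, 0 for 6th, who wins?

Houston

Austin: 9×1 + 13×5 + 10×5 + 13×1 + 12×3 = 173
Chicago: 9×5 + 13×0 + 10×0 + 13×4 + 12×1 = 109
Houston: 9×3 + 13×4 + 10×4 + 13×2 + 12×4 = 193
Edmonton: 9×4 + 13×3 + 10×2 + 13×0 + 12×5 = 155
Fresno: 9×0 + 13×2 + 10×1 + 13×5 + 12×0 = 101
Denver: 9×2 + 13×1 + 10×3 + 13×3 + 12×2 = 124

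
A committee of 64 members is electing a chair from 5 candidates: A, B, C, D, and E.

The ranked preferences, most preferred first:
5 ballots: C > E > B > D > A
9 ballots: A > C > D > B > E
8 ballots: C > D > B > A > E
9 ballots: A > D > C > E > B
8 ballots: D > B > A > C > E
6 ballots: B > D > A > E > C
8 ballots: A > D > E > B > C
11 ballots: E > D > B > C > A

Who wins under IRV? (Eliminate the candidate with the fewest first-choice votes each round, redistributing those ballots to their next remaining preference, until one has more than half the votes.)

D

Round 1: A 26, B 6, C 13, D 8, E 11. B eliminated.
Round 2: A 26, C 13, D 14, E 11. E eliminated.
Round 3: A 26, C 13, D 25. C eliminated.
Round 4: A 26, D 38. D has a majority (≥33).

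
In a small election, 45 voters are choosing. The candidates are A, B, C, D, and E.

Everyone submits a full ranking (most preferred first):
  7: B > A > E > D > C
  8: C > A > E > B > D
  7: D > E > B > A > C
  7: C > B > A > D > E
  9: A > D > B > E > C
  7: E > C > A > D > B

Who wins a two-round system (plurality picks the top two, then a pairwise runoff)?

Round 1 first-place votes: A 9, B 7, C 15, D 7, E 7. C and A advance.
Runoff: C is ranked above A on 22 ballots, A above C on 23.

A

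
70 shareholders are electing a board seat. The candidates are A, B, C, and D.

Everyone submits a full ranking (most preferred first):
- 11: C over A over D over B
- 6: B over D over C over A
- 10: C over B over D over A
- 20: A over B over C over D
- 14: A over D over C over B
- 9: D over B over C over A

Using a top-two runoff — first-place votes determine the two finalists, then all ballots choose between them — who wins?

Round 1 first-place votes: A 34, B 6, C 21, D 9. A and C advance.
Runoff: A is ranked above C on 34 ballots, C above A on 36.

C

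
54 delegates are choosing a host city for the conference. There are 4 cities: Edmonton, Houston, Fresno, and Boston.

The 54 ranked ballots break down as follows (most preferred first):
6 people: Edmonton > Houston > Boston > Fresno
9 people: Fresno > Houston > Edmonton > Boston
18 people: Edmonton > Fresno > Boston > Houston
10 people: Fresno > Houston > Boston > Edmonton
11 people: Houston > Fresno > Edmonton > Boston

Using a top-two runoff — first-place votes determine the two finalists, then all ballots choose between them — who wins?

Fresno

Round 1 first-place votes: Edmonton 24, Houston 11, Fresno 19, Boston 0. Edmonton and Fresno advance.
Runoff: Edmonton is ranked above Fresno on 24 ballots, Fresno above Edmonton on 30.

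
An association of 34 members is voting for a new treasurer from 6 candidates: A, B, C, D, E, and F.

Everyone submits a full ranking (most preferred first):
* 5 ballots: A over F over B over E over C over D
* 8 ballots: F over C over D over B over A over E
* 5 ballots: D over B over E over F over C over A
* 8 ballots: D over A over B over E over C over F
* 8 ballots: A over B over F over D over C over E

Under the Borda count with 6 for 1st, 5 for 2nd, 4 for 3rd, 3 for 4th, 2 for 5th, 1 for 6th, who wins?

A: 5×6 + 8×2 + 5×1 + 8×5 + 8×6 = 139
B: 5×4 + 8×3 + 5×5 + 8×4 + 8×5 = 141
C: 5×2 + 8×5 + 5×2 + 8×2 + 8×2 = 92
D: 5×1 + 8×4 + 5×6 + 8×6 + 8×3 = 139
E: 5×3 + 8×1 + 5×4 + 8×3 + 8×1 = 75
F: 5×5 + 8×6 + 5×3 + 8×1 + 8×4 = 128

B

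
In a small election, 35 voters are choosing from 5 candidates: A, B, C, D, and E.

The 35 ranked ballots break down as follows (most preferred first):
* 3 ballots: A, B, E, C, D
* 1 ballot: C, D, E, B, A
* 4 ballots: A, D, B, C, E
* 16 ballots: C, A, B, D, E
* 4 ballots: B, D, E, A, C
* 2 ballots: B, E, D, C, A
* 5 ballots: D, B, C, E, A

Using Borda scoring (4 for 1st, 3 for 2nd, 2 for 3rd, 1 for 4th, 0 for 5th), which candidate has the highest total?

A: 3×4 + 1×0 + 4×4 + 16×3 + 4×1 + 2×0 + 5×0 = 80
B: 3×3 + 1×1 + 4×2 + 16×2 + 4×4 + 2×4 + 5×3 = 89
C: 3×1 + 1×4 + 4×1 + 16×4 + 4×0 + 2×1 + 5×2 = 87
D: 3×0 + 1×3 + 4×3 + 16×1 + 4×3 + 2×2 + 5×4 = 67
E: 3×2 + 1×2 + 4×0 + 16×0 + 4×2 + 2×3 + 5×1 = 27

B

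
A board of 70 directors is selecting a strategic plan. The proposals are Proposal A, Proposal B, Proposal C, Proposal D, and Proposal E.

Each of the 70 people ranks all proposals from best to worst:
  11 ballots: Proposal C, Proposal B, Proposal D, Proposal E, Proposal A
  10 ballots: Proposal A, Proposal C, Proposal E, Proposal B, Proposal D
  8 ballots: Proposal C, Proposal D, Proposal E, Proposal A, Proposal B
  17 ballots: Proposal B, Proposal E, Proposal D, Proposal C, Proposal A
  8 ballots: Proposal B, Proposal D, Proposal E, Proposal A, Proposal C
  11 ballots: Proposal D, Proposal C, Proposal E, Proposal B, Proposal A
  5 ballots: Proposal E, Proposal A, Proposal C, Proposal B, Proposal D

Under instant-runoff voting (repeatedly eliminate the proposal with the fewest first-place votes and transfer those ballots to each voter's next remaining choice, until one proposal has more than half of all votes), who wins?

Proposal C

Round 1: Proposal A 10, Proposal B 25, Proposal C 19, Proposal D 11, Proposal E 5. Proposal E eliminated.
Round 2: Proposal A 15, Proposal B 25, Proposal C 19, Proposal D 11. Proposal D eliminated.
Round 3: Proposal A 15, Proposal B 25, Proposal C 30. Proposal A eliminated.
Round 4: Proposal B 25, Proposal C 45. Proposal C has a majority (≥36).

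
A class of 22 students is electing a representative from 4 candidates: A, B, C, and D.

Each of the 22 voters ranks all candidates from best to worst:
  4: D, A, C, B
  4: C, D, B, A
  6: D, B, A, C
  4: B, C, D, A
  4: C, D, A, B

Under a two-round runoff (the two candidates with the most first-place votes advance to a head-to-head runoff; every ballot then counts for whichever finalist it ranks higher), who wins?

Round 1 first-place votes: A 0, B 4, C 8, D 10. D and C advance.
Runoff: D is ranked above C on 10 ballots, C above D on 12.

C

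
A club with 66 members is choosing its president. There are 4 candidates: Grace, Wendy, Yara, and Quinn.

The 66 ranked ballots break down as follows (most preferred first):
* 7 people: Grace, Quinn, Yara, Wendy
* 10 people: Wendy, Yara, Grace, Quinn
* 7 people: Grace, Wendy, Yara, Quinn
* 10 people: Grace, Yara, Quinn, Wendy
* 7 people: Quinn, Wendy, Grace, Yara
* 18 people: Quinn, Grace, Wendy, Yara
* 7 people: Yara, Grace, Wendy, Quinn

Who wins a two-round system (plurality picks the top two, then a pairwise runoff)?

Round 1 first-place votes: Grace 24, Wendy 10, Yara 7, Quinn 25. Quinn and Grace advance.
Runoff: Quinn is ranked above Grace on 25 ballots, Grace above Quinn on 41.

Grace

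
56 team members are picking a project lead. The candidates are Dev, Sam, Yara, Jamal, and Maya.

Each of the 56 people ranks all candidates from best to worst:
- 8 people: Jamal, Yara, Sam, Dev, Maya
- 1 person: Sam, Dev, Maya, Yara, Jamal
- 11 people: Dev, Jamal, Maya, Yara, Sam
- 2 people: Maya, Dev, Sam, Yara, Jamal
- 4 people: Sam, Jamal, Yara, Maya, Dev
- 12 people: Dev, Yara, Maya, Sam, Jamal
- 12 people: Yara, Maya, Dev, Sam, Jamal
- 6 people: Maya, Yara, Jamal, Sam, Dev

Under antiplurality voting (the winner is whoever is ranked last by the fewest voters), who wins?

Yara

Last-place votes: Dev 10, Sam 11, Yara 0, Jamal 27, Maya 8.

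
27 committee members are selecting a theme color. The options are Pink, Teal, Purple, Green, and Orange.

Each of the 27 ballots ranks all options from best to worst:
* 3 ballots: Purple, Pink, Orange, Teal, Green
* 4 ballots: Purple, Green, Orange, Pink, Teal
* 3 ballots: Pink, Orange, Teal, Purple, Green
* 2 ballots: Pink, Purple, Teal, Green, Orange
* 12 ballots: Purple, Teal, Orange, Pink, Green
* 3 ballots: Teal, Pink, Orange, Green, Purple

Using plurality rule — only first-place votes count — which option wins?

First-place votes: Pink 5, Teal 3, Purple 19, Green 0, Orange 0.

Purple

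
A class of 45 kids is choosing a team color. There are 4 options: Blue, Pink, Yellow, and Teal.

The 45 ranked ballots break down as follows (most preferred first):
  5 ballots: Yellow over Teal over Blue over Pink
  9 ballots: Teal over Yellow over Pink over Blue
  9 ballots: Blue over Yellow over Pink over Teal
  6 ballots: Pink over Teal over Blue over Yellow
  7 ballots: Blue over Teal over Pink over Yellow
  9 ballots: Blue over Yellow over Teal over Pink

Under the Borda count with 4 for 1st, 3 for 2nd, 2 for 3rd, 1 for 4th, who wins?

Blue: 5×2 + 9×1 + 9×4 + 6×2 + 7×4 + 9×4 = 131
Pink: 5×1 + 9×2 + 9×2 + 6×4 + 7×2 + 9×1 = 88
Yellow: 5×4 + 9×3 + 9×3 + 6×1 + 7×1 + 9×3 = 114
Teal: 5×3 + 9×4 + 9×1 + 6×3 + 7×3 + 9×2 = 117

Blue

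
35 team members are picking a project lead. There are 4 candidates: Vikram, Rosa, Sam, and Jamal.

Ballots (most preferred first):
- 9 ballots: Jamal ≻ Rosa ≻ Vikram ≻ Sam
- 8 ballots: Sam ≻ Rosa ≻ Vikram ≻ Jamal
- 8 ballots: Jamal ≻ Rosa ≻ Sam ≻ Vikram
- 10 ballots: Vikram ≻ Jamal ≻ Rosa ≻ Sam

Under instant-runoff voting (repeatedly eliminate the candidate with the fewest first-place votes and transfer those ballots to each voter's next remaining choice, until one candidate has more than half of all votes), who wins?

Vikram

Round 1: Vikram 10, Rosa 0, Sam 8, Jamal 17. Rosa eliminated.
Round 2: Vikram 10, Sam 8, Jamal 17. Sam eliminated.
Round 3: Vikram 18, Jamal 17. Vikram has a majority (≥18).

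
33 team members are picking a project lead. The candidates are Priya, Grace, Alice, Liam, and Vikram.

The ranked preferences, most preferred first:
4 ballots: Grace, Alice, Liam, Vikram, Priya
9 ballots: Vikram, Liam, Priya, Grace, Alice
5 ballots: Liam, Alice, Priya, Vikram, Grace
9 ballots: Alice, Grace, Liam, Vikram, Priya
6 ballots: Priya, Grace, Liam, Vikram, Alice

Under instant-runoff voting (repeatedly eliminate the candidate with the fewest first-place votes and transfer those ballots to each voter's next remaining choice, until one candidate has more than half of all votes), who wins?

Round 1: Priya 6, Grace 4, Alice 9, Liam 5, Vikram 9. Grace eliminated.
Round 2: Priya 6, Alice 13, Liam 5, Vikram 9. Liam eliminated.
Round 3: Priya 6, Alice 18, Vikram 9. Alice has a majority (≥17).

Alice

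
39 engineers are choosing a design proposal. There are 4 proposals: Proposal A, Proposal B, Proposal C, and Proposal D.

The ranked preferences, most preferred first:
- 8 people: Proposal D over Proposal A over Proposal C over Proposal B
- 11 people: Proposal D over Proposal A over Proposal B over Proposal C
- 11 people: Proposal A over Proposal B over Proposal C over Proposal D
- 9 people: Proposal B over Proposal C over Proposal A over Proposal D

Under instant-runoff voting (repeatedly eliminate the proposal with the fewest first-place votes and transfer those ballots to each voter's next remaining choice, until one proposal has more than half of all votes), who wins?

Proposal A

Round 1: Proposal A 11, Proposal B 9, Proposal C 0, Proposal D 19. Proposal C eliminated.
Round 2: Proposal A 11, Proposal B 9, Proposal D 19. Proposal B eliminated.
Round 3: Proposal A 20, Proposal D 19. Proposal A has a majority (≥20).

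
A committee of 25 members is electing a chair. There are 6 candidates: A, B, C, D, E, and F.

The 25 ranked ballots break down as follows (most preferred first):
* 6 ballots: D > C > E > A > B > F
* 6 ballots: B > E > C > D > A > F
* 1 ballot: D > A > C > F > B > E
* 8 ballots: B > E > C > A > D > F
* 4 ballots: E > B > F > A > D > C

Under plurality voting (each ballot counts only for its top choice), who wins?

First-place votes: A 0, B 14, C 0, D 7, E 4, F 0.

B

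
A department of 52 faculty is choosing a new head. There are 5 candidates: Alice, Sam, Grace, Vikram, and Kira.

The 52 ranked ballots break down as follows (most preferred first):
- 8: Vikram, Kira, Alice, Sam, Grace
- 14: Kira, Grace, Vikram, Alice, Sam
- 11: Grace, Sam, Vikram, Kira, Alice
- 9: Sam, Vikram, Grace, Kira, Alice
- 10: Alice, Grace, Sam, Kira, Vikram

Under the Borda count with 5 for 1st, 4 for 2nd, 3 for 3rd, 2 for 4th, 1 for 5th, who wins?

Grace

Alice: 8×3 + 14×2 + 11×1 + 9×1 + 10×5 = 122
Sam: 8×2 + 14×1 + 11×4 + 9×5 + 10×3 = 149
Grace: 8×1 + 14×4 + 11×5 + 9×3 + 10×4 = 186
Vikram: 8×5 + 14×3 + 11×3 + 9×4 + 10×1 = 161
Kira: 8×4 + 14×5 + 11×2 + 9×2 + 10×2 = 162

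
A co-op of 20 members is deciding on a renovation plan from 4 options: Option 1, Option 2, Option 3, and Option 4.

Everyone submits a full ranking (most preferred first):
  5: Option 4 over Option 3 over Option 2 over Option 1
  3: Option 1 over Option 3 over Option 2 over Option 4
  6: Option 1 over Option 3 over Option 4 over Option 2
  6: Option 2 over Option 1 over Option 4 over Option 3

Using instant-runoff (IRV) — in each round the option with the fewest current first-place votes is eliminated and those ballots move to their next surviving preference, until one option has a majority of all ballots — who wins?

Round 1: Option 1 9, Option 2 6, Option 3 0, Option 4 5. Option 3 eliminated.
Round 2: Option 1 9, Option 2 6, Option 4 5. Option 4 eliminated.
Round 3: Option 1 9, Option 2 11. Option 2 has a majority (≥11).

Option 2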